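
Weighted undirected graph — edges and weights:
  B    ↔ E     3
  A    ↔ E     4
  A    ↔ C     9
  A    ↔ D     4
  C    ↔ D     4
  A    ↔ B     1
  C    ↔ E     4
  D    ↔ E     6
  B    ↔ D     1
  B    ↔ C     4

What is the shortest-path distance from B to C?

4

Some routes from B to C:
B -> E -> C: 3 + 4 = 7
B -> C: 4
B -> A -> C: 1 + 9 = 10
B -> A -> D -> C: 1 + 4 + 4 = 9
B -> D -> C: 1 + 4 = 5
B -> A -> E -> C: 1 + 4 + 4 = 9
The minimum is 4.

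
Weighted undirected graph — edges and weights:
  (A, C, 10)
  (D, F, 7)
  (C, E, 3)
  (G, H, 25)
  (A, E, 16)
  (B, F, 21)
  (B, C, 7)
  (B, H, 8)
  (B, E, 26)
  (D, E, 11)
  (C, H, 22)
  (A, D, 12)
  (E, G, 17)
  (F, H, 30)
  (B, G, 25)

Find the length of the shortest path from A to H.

25

Some routes from A to H:
A→C→H: 10 + 22 = 32
A→C→B→H: 10 + 7 + 8 = 25
A→E→C→B→H: 16 + 3 + 7 + 8 = 34
The minimum is 25.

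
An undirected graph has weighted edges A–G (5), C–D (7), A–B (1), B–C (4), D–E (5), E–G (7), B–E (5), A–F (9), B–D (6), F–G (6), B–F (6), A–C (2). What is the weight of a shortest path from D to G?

12

Comparing a few candidate routes:
D→E→G: 5 + 7 = 12
D→E→B→A→G: 5 + 5 + 1 + 5 = 16
D→B→C→A→G: 6 + 4 + 2 + 5 = 17
D→B→A→G: 6 + 1 + 5 = 12
D→C→A→G: 7 + 2 + 5 = 14
Shortest: 12.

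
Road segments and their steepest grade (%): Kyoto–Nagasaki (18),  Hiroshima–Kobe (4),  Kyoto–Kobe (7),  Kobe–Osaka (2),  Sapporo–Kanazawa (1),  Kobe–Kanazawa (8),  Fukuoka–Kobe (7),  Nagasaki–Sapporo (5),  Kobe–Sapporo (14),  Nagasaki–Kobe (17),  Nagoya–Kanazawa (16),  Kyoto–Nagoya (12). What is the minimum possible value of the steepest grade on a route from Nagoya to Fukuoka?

Some routes from Nagoya to Fukuoka:
Nagoya → Kanazawa → Sapporo → Nagasaki → Kobe → Fukuoka: max(16, 1, 5, 17, 7) = 17
Nagoya → Kyoto → Kobe → Fukuoka: max(12, 7, 7) = 12
Nagoya → Kanazawa → Sapporo → Nagasaki → Kyoto → Kobe → Fukuoka: max(16, 1, 5, 18, 7, 7) = 18
Nagoya → Kanazawa → Kobe → Fukuoka: max(16, 8, 7) = 16
Nagoya → Kanazawa → Sapporo → Kobe → Fukuoka: max(16, 1, 14, 7) = 16
Smallest bottleneck: 12%.

12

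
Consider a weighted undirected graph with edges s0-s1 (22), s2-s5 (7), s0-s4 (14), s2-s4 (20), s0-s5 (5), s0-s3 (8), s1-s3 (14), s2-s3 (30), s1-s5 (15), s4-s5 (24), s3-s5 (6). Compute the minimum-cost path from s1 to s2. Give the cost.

22

A few of the s1→s2 routes:
s1 → s3 → s0 → s5 → s2: 14 + 8 + 5 + 7 = 34
s1 → s0 → s5 → s2: 22 + 5 + 7 = 34
s1 → s3 → s5 → s2: 14 + 6 + 7 = 27
s1 → s5 → s2: 15 + 7 = 22
The minimum is 22.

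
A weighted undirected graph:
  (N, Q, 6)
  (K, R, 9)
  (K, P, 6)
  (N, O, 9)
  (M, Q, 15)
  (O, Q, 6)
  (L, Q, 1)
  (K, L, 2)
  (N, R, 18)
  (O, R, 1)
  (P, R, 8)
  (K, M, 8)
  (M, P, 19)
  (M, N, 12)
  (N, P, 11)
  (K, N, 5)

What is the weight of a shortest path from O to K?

9

A few of the O→K routes:
O - N - K: 9 + 5 = 14
O - Q - N - K: 6 + 6 + 5 = 17
O - R - K: 1 + 9 = 10
O - Q - L - K: 6 + 1 + 2 = 9
O - R - P - K: 1 + 8 + 6 = 15
Shortest: 9.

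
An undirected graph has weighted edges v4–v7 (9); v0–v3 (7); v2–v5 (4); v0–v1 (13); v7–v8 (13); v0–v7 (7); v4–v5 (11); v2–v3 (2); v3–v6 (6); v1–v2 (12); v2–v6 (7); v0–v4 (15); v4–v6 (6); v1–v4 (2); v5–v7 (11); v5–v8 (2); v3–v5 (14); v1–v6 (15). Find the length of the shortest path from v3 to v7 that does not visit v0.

Checking several routes:
v3-v2-v5-v7: 2 + 4 + 11 = 17
v3-v2-v6-v4-v7: 2 + 7 + 6 + 9 = 24
v3-v6-v4-v7: 6 + 6 + 9 = 21
v3-v5-v7: 14 + 11 = 25
v3-v2-v5-v8-v7: 2 + 4 + 2 + 13 = 21
v3-v2-v1-v4-v7: 2 + 12 + 2 + 9 = 25
Shortest: 17.

17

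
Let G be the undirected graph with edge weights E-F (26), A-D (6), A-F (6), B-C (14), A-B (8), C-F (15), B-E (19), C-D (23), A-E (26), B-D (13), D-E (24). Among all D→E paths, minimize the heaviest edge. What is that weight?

19

Some routes from D to E:
D → E: max(24) = 24
D → C → F → A → B → E: max(23, 15, 6, 8, 19) = 23
D → A → B → E: max(6, 8, 19) = 19
D → C → B → E: max(23, 14, 19) = 23
D → B → E: max(13, 19) = 19
D → A → F → C → B → E: max(6, 6, 15, 14, 19) = 19
Best route has worst link 19.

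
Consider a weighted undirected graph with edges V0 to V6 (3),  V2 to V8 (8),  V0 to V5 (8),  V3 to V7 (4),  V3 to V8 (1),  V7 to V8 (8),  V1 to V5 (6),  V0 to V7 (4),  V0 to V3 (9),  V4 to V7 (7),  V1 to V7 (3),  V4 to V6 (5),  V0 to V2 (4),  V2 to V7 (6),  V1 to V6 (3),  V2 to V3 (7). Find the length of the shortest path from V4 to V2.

Some routes from V4 to V2:
V4-V7-V0-V2: 7 + 4 + 4 = 15
V4-V6-V1-V7-V2: 5 + 3 + 3 + 6 = 17
V4-V7-V2: 7 + 6 = 13
V4-V6-V0-V2: 5 + 3 + 4 = 12
The minimum is 12.

12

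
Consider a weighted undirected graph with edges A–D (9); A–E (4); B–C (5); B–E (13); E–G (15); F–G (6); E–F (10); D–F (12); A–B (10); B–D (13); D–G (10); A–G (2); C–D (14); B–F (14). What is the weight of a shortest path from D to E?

13

Comparing a few candidate routes:
D-G-E: 10 + 15 = 25
D-F-E: 12 + 10 = 22
D-A-E: 9 + 4 = 13
D-F-G-A-E: 12 + 6 + 2 + 4 = 24
D-G-A-E: 10 + 2 + 4 = 16
Shortest: 13.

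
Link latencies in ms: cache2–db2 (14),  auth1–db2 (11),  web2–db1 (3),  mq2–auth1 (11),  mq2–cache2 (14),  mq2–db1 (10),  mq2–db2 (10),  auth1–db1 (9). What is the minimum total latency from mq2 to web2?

Routes from mq2 to web2:
mq2-db2-auth1-db1-web2: 10 + 11 + 9 + 3 = 33
mq2-db1-web2: 10 + 3 = 13
mq2-auth1-db1-web2: 11 + 9 + 3 = 23
mq2-cache2-db2-auth1-db1-web2: 14 + 14 + 11 + 9 + 3 = 51
The minimum is 13 ms.

13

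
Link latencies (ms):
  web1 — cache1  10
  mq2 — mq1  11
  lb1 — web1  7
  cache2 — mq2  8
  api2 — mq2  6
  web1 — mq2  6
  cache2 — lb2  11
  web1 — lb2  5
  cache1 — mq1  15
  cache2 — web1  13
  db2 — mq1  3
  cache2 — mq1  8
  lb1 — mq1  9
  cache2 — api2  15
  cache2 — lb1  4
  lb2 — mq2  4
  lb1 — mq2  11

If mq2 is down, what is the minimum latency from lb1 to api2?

19

Checking several routes:
lb1→mq1→cache2→api2: 9 + 8 + 15 = 32
lb1→cache2→api2: 4 + 15 = 19
lb1→mq1→cache1→web1→cache2→api2: 9 + 15 + 10 + 13 + 15 = 62
lb1→web1→cache2→api2: 7 + 13 + 15 = 35
lb1→web1→cache1→mq1→cache2→api2: 7 + 10 + 15 + 8 + 15 = 55
lb1→web1→lb2→cache2→api2: 7 + 5 + 11 + 15 = 38
The minimum is 19 ms.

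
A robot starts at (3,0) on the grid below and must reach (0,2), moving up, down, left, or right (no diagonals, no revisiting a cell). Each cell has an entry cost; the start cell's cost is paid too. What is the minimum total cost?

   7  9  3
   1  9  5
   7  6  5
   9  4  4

30

One optimal route is (3,0) -> (3,1) -> (3,2) -> (2,2) -> (1,2) -> (0,2).
Its cost is 9 + 4 + 4 + 5 + 5 + 3 = 30.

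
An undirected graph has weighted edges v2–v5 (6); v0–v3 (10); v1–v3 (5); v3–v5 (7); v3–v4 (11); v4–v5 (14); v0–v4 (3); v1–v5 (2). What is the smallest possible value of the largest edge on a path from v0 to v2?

10

A few of the v0→v2 routes:
v0→v3→v1→v5→v2: max(10, 5, 2, 6) = 10
v0→v4→v3→v5→v2: max(3, 11, 7, 6) = 11
v0→v3→v5→v2: max(10, 7, 6) = 10
v0→v4→v3→v1→v5→v2: max(3, 11, 5, 2, 6) = 11
Best route has worst link 10.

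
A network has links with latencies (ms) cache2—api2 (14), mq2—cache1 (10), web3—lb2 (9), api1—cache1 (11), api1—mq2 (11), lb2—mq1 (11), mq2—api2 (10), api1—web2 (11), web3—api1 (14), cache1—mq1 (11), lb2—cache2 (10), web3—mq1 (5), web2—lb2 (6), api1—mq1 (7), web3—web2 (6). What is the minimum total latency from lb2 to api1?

17

A few of the lb2→api1 routes:
lb2 → web2 → api1: 6 + 11 = 17
lb2 → web3 → mq1 → api1: 9 + 5 + 7 = 21
lb2 → mq1 → api1: 11 + 7 = 18
Shortest: 17 ms.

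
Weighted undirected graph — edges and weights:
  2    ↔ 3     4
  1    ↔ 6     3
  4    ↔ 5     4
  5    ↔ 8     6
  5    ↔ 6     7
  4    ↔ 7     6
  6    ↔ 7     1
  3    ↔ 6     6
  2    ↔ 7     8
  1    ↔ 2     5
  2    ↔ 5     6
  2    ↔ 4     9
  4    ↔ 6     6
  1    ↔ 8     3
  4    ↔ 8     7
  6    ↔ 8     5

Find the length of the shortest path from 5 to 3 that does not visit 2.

A few of the 5→3 routes:
5 - 6 - 3: 7 + 6 = 13
5 - 8 - 6 - 3: 6 + 5 + 6 = 17
5 - 4 - 6 - 3: 4 + 6 + 6 = 16
The minimum is 13.

13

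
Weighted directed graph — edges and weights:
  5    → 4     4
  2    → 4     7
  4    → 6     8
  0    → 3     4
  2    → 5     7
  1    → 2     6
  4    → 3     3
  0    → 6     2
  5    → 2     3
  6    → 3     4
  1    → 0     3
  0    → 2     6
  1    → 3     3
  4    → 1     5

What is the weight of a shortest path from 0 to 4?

13

Paths from 0 to 4:
0 - 2 - 4: 6 + 7 = 13
0 - 2 - 5 - 4: 6 + 7 + 4 = 17
Shortest: 13.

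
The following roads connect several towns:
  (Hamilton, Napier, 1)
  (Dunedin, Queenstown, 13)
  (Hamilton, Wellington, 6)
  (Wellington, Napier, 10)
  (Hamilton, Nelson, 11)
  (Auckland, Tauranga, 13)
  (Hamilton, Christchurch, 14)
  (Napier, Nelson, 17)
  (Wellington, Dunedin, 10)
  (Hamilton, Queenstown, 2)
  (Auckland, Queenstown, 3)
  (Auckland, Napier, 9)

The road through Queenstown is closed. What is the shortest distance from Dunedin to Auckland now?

Routes from Dunedin to Auckland avoiding Queenstown:
Dunedin→Wellington→Hamilton→Nelson→Napier→Auckland: 10 + 6 + 11 + 17 + 9 = 53
Dunedin→Wellington→Hamilton→Napier→Auckland: 10 + 6 + 1 + 9 = 26
Dunedin→Wellington→Napier→Auckland: 10 + 10 + 9 = 29
Shortest: 26.

26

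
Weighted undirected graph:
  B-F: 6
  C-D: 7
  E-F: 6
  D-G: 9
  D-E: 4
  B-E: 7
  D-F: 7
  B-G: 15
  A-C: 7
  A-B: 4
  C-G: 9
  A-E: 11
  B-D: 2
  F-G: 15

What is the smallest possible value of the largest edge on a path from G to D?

9

A few of the G→D routes:
G→C→A→B→E→F→D: max(9, 7, 4, 7, 6, 7) = 9
G→D: max(9) = 9
G→C→A→B→E→D: max(9, 7, 4, 7, 4) = 9
G→C→A→B→F→E→D: max(9, 7, 4, 6, 6, 4) = 9
Best route has worst link 9.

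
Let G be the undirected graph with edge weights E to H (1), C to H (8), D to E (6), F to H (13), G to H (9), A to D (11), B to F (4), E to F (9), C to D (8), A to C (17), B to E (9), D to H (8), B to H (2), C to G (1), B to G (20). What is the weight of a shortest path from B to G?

A few of the B→G routes:
B-E-H-G: 9 + 1 + 9 = 19
B-H-D-C-G: 2 + 8 + 8 + 1 = 19
B-H-C-G: 2 + 8 + 1 = 11
B-H-G: 2 + 9 = 11
B-H-E-D-C-G: 2 + 1 + 6 + 8 + 1 = 18
B-E-H-C-G: 9 + 1 + 8 + 1 = 19
Shortest: 11.

11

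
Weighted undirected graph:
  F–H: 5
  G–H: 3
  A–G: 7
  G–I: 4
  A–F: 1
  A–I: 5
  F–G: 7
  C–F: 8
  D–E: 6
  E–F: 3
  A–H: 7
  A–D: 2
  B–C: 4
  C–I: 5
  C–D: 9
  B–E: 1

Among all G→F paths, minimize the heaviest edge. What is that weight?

Comparing a few candidate routes:
G - I - A - F: max(4, 5, 1) = 5
G - I - C - B - E - D - A - F: max(4, 5, 4, 1, 6, 2, 1) = 6
G - I - A - D - E - F: max(4, 5, 2, 6, 3) = 6
G - H - F: max(3, 5) = 5
G - I - C - B - E - F: max(4, 5, 4, 1, 3) = 5
Best route has worst link 5.

5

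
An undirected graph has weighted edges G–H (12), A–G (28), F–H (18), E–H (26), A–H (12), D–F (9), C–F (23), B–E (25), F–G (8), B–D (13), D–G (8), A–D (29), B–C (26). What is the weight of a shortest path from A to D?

Some routes from A to D:
A-H-G-D: 12 + 12 + 8 = 32
A-D: 29
A-G-F-D: 28 + 8 + 9 = 45
A-H-F-D: 12 + 18 + 9 = 39
A-H-G-F-D: 12 + 12 + 8 + 9 = 41
A-G-D: 28 + 8 = 36
Shortest: 29.

29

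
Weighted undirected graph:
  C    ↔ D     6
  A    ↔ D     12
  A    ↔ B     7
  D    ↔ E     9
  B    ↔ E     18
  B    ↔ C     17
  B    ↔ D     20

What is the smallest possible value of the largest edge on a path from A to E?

Some routes from A to E:
A -> D -> C -> B -> E: max(12, 6, 17, 18) = 18
A -> B -> E: max(7, 18) = 18
A -> D -> E: max(12, 9) = 12
A -> B -> D -> E: max(7, 20, 9) = 20
A -> B -> C -> D -> E: max(7, 17, 6, 9) = 17
The minimum achievable maximum is 12.

12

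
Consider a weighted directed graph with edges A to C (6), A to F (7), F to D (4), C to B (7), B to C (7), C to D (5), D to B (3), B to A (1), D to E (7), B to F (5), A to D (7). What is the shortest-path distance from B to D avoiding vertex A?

Paths from B to D avoiding A:
B → C → D: 7 + 5 = 12
B → F → D: 5 + 4 = 9
The minimum is 9.

9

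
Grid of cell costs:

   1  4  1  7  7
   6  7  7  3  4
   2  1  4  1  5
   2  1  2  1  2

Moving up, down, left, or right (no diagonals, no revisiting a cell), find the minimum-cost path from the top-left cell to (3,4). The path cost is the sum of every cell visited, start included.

One optimal route is [0,0]→[1,0]→[2,0]→[2,1]→[3,1]→[3,2]→[3,3]→[3,4].
Its cost is 1 + 6 + 2 + 1 + 1 + 2 + 1 + 2 = 16.

16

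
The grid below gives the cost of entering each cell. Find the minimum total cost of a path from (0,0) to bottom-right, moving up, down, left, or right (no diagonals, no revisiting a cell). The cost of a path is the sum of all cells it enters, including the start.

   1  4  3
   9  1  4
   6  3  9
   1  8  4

21

Take (0,0) → (0,1) → (1,1) → (2,1) → (3,1) → (3,2) for a total of 1 + 4 + 1 + 3 + 8 + 4 = 21.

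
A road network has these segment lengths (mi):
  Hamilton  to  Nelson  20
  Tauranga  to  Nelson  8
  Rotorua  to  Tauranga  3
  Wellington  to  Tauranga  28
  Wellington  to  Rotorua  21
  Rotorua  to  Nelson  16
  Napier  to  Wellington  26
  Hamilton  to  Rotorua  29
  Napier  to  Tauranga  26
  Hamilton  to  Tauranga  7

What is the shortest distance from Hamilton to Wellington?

Comparing a few candidate routes:
Hamilton-Tauranga-Nelson-Rotorua-Wellington: 7 + 8 + 16 + 21 = 52
Hamilton-Nelson-Tauranga-Wellington: 20 + 8 + 28 = 56
Hamilton-Rotorua-Wellington: 29 + 21 = 50
Hamilton-Tauranga-Rotorua-Wellington: 7 + 3 + 21 = 31
Hamilton-Tauranga-Wellington: 7 + 28 = 35
Hamilton-Nelson-Tauranga-Rotorua-Wellington: 20 + 8 + 3 + 21 = 52
Best route has total 31 mi.

31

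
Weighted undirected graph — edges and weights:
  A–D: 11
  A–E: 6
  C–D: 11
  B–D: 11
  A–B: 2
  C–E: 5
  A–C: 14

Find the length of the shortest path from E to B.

8

A few of the E→B routes:
E - A - B: 6 + 2 = 8
E - C - A - B: 5 + 14 + 2 = 21
E - C - D - B: 5 + 11 + 11 = 27
Shortest: 8.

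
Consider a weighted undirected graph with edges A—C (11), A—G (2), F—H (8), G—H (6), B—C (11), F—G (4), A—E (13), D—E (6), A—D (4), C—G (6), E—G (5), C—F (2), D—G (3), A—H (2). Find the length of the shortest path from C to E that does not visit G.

21

Candidate routes:
C-F-H-A-D-E: 2 + 8 + 2 + 4 + 6 = 22
C-A-E: 11 + 13 = 24
C-F-H-A-E: 2 + 8 + 2 + 13 = 25
C-A-D-E: 11 + 4 + 6 = 21
The minimum is 21.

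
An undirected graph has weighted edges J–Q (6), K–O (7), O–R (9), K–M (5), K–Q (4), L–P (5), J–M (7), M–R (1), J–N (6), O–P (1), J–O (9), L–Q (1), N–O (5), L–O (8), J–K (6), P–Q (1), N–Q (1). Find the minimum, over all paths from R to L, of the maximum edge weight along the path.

5

Checking several routes:
R - M - K - Q - P - L: max(1, 5, 4, 1, 5) = 5
R - M - K - Q - L: max(1, 5, 4, 1) = 5
R - M - K - Q - N - O - P - L: max(1, 5, 4, 1, 5, 1, 5) = 5
R - M - K - J - N - O - P - L: max(1, 5, 6, 6, 5, 1, 5) = 6
R - M - K - Q - J - N - O - P - L: max(1, 5, 4, 6, 6, 5, 1, 5) = 6
Smallest bottleneck: 5.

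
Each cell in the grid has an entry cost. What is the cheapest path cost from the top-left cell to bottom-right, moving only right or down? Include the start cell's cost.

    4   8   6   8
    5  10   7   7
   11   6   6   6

Take [0,0]→[0,1]→[0,2]→[1,2]→[2,2]→[2,3] for a total of 4 + 8 + 6 + 7 + 6 + 6 = 37.
For comparison, the top-then-right route costs 39.

37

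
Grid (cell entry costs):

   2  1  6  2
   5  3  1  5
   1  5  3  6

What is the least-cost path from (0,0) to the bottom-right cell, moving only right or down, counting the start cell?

One optimal route is r0c0 -> r0c1 -> r1c1 -> r1c2 -> r2c2 -> r2c3.
Its cost is 2 + 1 + 3 + 1 + 3 + 6 = 16.

16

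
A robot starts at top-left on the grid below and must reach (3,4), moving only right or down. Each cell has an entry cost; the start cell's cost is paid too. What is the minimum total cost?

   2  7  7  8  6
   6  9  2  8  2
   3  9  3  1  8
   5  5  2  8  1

Cheapest: r0c0 r0c1 r0c2 r1c2 r2c2 r2c3 r2c4 r3c4
  2 + 7 + 7 + 2 + 3 + 1 + 8 + 1 = 31

31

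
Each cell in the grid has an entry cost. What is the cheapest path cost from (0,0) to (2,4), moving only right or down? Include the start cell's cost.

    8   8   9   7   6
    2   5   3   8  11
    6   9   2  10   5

35

Take r0c0→r1c0→r1c1→r1c2→r2c2→r2c3→r2c4 for a total of 8 + 2 + 5 + 3 + 2 + 10 + 5 = 35.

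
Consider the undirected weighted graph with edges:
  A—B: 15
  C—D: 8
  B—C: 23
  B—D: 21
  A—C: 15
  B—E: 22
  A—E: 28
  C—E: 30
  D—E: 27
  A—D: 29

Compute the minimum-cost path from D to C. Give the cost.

8

Comparing a few candidate routes:
D → C: 8
D → A → C: 29 + 15 = 44
D → B → C: 21 + 23 = 44
Shortest: 8.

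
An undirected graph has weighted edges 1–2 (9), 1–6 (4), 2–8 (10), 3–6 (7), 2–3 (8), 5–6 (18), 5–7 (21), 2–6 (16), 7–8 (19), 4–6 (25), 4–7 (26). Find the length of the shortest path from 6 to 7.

39

A few of the 6→7 routes:
6→1→2→8→7: 4 + 9 + 10 + 19 = 42
6→5→7: 18 + 21 = 39
6→3→2→8→7: 7 + 8 + 10 + 19 = 44
Best route has total 39.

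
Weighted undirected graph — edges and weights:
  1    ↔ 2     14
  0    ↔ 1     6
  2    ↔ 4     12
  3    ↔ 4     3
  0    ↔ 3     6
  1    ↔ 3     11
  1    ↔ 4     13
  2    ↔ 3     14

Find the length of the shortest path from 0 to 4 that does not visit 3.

19

Paths from 0 to 4 avoiding 3:
0→1→4: 6 + 13 = 19
0→1→2→4: 6 + 14 + 12 = 32
Best route has total 19.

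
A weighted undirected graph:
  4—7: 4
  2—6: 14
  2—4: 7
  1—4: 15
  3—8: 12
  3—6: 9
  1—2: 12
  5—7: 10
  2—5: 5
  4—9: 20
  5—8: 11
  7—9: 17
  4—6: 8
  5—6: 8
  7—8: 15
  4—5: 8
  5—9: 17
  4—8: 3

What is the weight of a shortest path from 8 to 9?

A few of the 8→9 routes:
8-5-9: 11 + 17 = 28
8-4-7-9: 3 + 4 + 17 = 24
8-4-9: 3 + 20 = 23
Shortest: 23.

23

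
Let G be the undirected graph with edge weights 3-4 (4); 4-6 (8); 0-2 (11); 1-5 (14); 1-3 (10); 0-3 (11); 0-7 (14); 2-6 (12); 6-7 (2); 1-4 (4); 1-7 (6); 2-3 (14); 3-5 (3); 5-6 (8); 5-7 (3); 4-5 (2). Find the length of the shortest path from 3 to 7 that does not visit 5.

14

Checking several routes:
3 -> 1 -> 7: 10 + 6 = 16
3 -> 4 -> 6 -> 7: 4 + 8 + 2 = 14
3 -> 1 -> 4 -> 6 -> 7: 10 + 4 + 8 + 2 = 24
3 -> 4 -> 1 -> 7: 4 + 4 + 6 = 14
Shortest: 14.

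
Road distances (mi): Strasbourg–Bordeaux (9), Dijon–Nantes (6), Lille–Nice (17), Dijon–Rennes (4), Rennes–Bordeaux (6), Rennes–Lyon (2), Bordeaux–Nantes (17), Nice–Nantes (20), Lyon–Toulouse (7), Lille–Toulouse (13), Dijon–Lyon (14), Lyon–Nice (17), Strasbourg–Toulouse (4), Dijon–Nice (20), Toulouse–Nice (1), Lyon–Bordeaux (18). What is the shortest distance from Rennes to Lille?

Comparing a few candidate routes:
Rennes → Lyon → Nice → Toulouse → Lille: 2 + 17 + 1 + 13 = 33
Rennes → Lyon → Toulouse → Nice → Lille: 2 + 7 + 1 + 17 = 27
Rennes → Lyon → Toulouse → Lille: 2 + 7 + 13 = 22
Rennes → Bordeaux → Strasbourg → Toulouse → Lille: 6 + 9 + 4 + 13 = 32
Best route has total 22 mi.

22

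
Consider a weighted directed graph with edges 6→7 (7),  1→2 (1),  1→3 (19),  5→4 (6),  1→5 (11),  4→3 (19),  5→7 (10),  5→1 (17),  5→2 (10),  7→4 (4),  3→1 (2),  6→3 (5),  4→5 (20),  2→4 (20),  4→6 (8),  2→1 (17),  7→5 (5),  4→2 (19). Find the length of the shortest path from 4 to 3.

13

Some routes from 4 to 3:
4→3: 19
4→6→7→5→1→3: 8 + 7 + 5 + 17 + 19 = 56
4→2→1→3: 19 + 17 + 19 = 55
4→6→3: 8 + 5 = 13
The minimum is 13.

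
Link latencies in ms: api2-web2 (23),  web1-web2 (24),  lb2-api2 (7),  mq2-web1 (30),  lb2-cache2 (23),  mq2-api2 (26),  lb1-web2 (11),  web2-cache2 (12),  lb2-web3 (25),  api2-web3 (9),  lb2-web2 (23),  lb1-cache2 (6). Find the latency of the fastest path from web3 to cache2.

39

Comparing a few candidate routes:
web3 → api2 → web2 → lb1 → cache2: 9 + 23 + 11 + 6 = 49
web3 → lb2 → cache2: 25 + 23 = 48
web3 → api2 → lb2 → cache2: 9 + 7 + 23 = 39
web3 → api2 → web2 → cache2: 9 + 23 + 12 = 44
The minimum is 39 ms.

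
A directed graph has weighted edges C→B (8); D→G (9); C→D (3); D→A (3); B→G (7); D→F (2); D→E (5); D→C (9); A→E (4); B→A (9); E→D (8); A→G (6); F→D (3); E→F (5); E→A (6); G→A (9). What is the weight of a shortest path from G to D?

21

Routes from G to D:
G → A → E → D: 9 + 4 + 8 = 21
G → A → E → F → D: 9 + 4 + 5 + 3 = 21
Shortest: 21.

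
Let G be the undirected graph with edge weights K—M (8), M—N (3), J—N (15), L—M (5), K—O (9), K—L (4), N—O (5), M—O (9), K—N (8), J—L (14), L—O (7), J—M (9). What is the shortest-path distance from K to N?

Some routes from K to N:
K → M → N: 8 + 3 = 11
K → O → M → N: 9 + 9 + 3 = 21
K → L → M → N: 4 + 5 + 3 = 12
K → O → N: 9 + 5 = 14
K → N: 8
K → L → O → N: 4 + 7 + 5 = 16
Best route has total 8.

8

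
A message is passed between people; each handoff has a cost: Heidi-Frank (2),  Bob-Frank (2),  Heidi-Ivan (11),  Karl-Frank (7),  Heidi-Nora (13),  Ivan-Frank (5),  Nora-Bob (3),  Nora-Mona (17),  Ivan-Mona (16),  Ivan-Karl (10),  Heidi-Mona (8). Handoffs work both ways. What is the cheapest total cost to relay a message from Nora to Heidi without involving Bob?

Routes from Nora to Heidi avoiding Bob:
Nora -> Mona -> Ivan -> Karl -> Frank -> Heidi: 17 + 16 + 10 + 7 + 2 = 52
Nora -> Mona -> Heidi: 17 + 8 = 25
Nora -> Mona -> Ivan -> Frank -> Heidi: 17 + 16 + 5 + 2 = 40
Nora -> Heidi: 13
Nora -> Mona -> Ivan -> Heidi: 17 + 16 + 11 = 44
Shortest: 13.

13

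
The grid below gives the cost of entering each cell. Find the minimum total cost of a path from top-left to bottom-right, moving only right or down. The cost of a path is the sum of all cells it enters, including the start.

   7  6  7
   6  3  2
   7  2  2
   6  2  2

Take (0,0)→(0,1)→(1,1)→(1,2)→(2,2)→(3,2) for a total of 7 + 6 + 3 + 2 + 2 + 2 = 22.
For comparison, the top-then-right route costs 26.

22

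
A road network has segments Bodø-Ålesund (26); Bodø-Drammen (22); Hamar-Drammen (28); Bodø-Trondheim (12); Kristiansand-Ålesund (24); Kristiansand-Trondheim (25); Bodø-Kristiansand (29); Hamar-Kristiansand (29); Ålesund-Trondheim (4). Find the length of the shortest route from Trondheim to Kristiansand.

Comparing a few candidate routes:
Trondheim → Bodø → Ålesund → Kristiansand: 12 + 26 + 24 = 62
Trondheim → Ålesund → Kristiansand: 4 + 24 = 28
Trondheim → Kristiansand: 25
Trondheim → Bodø → Kristiansand: 12 + 29 = 41
Trondheim → Bodø → Drammen → Hamar → Kristiansand: 12 + 22 + 28 + 29 = 91
Trondheim → Ålesund → Bodø → Kristiansand: 4 + 26 + 29 = 59
Best route has total 25.

25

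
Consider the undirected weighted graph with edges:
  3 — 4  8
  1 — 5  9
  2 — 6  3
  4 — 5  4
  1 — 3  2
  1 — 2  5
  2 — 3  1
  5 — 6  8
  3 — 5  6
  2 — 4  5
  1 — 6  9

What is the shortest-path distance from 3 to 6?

4

Comparing a few candidate routes:
3 → 2 → 6: 1 + 3 = 4
3 → 1 → 6: 2 + 9 = 11
3 → 5 → 6: 6 + 8 = 14
3 → 1 → 2 → 6: 2 + 5 + 3 = 10
3 → 2 → 1 → 6: 1 + 5 + 9 = 15
Best route has total 4.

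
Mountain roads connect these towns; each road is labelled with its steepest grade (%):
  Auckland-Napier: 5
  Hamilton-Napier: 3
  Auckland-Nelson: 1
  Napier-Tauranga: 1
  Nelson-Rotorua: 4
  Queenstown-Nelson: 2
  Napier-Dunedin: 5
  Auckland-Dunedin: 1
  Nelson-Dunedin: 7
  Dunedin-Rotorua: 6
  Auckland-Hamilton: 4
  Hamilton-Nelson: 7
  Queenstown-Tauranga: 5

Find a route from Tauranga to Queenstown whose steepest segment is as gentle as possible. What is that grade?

Checking several routes:
Tauranga→Napier→Auckland→Nelson→Queenstown: max(1, 5, 1, 2) = 5
Tauranga→Queenstown: max(5) = 5
Tauranga→Napier→Hamilton→Auckland→Nelson→Queenstown: max(1, 3, 4, 1, 2) = 4
The minimum achievable maximum is 4%.

4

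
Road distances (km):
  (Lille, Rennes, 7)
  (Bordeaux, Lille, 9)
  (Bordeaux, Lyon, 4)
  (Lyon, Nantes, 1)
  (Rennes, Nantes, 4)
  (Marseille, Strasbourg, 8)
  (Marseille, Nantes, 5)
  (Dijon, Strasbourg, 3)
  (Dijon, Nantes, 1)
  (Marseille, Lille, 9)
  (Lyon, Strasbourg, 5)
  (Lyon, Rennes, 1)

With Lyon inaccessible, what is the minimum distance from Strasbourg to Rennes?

8

A few of the Strasbourg→Rennes routes:
Strasbourg→Marseille→Lille→Rennes: 8 + 9 + 7 = 24
Strasbourg→Dijon→Nantes→Rennes: 3 + 1 + 4 = 8
Strasbourg→Marseille→Nantes→Rennes: 8 + 5 + 4 = 17
Best route has total 8 km.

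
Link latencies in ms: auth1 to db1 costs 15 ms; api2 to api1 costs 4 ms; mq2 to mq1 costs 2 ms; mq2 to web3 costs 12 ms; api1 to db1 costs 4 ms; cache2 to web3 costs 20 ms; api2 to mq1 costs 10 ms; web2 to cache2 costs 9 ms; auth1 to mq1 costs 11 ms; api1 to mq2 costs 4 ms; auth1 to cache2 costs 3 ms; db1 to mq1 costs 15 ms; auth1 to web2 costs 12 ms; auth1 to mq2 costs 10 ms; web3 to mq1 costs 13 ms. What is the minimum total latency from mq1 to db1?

10

Comparing a few candidate routes:
mq1 - auth1 - db1: 11 + 15 = 26
mq1 - api2 - api1 - db1: 10 + 4 + 4 = 18
mq1 - db1: 15
mq1 - mq2 - api1 - db1: 2 + 4 + 4 = 10
Best route has total 10 ms.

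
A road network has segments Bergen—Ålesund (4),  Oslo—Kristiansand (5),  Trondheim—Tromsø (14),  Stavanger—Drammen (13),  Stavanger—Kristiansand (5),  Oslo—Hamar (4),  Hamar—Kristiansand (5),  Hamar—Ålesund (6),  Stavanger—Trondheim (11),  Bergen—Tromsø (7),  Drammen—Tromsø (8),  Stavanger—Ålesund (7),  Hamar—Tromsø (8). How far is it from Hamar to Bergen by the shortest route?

10

Comparing a few candidate routes:
Hamar→Ålesund→Bergen: 6 + 4 = 10
Hamar→Kristiansand→Stavanger→Ålesund→Bergen: 5 + 5 + 7 + 4 = 21
Hamar→Kristiansand→Stavanger→Drammen→Tromsø→Bergen: 5 + 5 + 13 + 8 + 7 = 38
Hamar→Oslo→Kristiansand→Stavanger→Ålesund→Bergen: 4 + 5 + 5 + 7 + 4 = 25
Hamar→Tromsø→Bergen: 8 + 7 = 15
Hamar→Tromsø→Drammen→Stavanger→Ålesund→Bergen: 8 + 8 + 13 + 7 + 4 = 40
The minimum is 10 km.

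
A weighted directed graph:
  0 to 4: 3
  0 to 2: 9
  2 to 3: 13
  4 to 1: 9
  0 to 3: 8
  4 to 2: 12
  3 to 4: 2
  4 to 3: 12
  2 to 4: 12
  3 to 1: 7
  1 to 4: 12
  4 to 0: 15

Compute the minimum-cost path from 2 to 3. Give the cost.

Paths from 2 to 3:
2 → 4 → 3: 12 + 12 = 24
2 → 4 → 0 → 3: 12 + 15 + 8 = 35
2 → 3: 13
Best route has total 13.

13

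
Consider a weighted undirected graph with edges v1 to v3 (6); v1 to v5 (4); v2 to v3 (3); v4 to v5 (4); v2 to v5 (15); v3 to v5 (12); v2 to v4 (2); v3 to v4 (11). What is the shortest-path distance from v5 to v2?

6

A few of the v5→v2 routes:
v5 - v3 - v2: 12 + 3 = 15
v5 - v1 - v3 - v2: 4 + 6 + 3 = 13
v5 - v4 - v2: 4 + 2 = 6
The minimum is 6.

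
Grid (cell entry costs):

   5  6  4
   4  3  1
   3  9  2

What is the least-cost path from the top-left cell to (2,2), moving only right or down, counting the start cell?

Path r0c0 → r1c0 → r1c1 → r1c2 → r2c2: 5 + 4 + 3 + 1 + 2 = 15.
For comparison, the top-then-right route costs 18.

15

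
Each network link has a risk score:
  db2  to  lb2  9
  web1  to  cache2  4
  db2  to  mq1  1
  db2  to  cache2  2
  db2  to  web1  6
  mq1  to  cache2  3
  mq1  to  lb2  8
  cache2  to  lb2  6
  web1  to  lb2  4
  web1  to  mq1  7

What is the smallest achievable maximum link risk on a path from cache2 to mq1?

Comparing a few candidate routes:
cache2 - lb2 - web1 - mq1: max(6, 4, 7) = 7
cache2 - web1 - db2 - mq1: max(4, 6, 1) = 6
cache2 - lb2 - web1 - db2 - mq1: max(6, 4, 6, 1) = 6
cache2 - mq1: max(3) = 3
cache2 - db2 - mq1: max(2, 1) = 2
Best route has worst link 2.

2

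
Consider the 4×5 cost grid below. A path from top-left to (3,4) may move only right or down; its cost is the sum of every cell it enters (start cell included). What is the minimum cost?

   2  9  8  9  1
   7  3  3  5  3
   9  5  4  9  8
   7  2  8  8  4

Cheapest: [0,0] → [1,0] → [1,1] → [1,2] → [1,3] → [1,4] → [2,4] → [3,4]
  2 + 7 + 3 + 3 + 5 + 3 + 8 + 4 = 35

35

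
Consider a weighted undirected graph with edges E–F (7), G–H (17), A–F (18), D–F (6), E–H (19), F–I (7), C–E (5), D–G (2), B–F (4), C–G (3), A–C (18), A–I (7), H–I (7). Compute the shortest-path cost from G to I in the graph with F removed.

24

Candidate routes:
G - H - E - C - A - I: 17 + 19 + 5 + 18 + 7 = 66
G - C - A - I: 3 + 18 + 7 = 28
G - H - I: 17 + 7 = 24
G - C - E - H - I: 3 + 5 + 19 + 7 = 34
Best route has total 24.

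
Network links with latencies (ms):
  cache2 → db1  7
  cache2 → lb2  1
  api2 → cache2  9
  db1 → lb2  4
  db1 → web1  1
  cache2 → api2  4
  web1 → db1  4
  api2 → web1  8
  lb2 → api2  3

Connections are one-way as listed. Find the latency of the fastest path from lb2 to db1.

Routes from lb2 to db1:
lb2 → api2 → web1 → db1: 3 + 8 + 4 = 15
lb2 → api2 → cache2 → db1: 3 + 9 + 7 = 19
Shortest: 15 ms.

15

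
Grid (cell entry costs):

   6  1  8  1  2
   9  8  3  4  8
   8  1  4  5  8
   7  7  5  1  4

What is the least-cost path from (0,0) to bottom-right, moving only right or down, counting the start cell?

30

Take (0,0) -> (0,1) -> (0,2) -> (0,3) -> (1,3) -> (2,3) -> (3,3) -> (3,4) for a total of 6 + 1 + 8 + 1 + 4 + 5 + 1 + 4 = 30.
For comparison, the top-then-right route costs 38.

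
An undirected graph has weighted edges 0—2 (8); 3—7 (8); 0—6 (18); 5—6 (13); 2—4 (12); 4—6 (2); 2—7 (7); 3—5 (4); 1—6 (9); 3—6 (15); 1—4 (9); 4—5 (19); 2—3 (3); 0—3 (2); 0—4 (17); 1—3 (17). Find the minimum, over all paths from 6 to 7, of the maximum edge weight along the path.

A few of the 6→7 routes:
6 -> 1 -> 4 -> 2 -> 0 -> 3 -> 7: max(9, 9, 12, 8, 2, 8) = 12
6 -> 1 -> 4 -> 2 -> 3 -> 7: max(9, 9, 12, 3, 8) = 12
6 -> 4 -> 2 -> 3 -> 7: max(2, 12, 3, 8) = 12
6 -> 1 -> 4 -> 2 -> 7: max(9, 9, 12, 7) = 12
The minimum achievable maximum is 12.

12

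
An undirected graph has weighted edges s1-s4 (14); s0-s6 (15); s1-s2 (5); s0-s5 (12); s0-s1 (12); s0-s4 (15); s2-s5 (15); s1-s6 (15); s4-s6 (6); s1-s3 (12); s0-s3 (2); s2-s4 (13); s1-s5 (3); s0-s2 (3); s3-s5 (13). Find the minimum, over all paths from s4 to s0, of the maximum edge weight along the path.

Some routes from s4 to s0:
s4 → s2 → s1 → s5 → s0: max(13, 5, 3, 12) = 13
s4 → s2 → s1 → s5 → s3 → s0: max(13, 5, 3, 13, 2) = 13
s4 → s2 → s1 → s3 → s0: max(13, 5, 12, 2) = 13
The minimum achievable maximum is 13.

13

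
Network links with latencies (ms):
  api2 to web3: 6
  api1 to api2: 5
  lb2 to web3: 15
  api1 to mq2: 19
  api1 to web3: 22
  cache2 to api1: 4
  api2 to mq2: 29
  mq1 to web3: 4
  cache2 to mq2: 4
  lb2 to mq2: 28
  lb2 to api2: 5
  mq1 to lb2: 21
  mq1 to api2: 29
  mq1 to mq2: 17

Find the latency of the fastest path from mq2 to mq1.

Checking several routes:
mq2 -> cache2 -> api1 -> api2 -> web3 -> mq1: 4 + 4 + 5 + 6 + 4 = 23
mq2 -> api2 -> web3 -> mq1: 29 + 6 + 4 = 39
mq2 -> cache2 -> api1 -> api2 -> lb2 -> web3 -> mq1: 4 + 4 + 5 + 5 + 15 + 4 = 37
mq2 -> mq1: 17
mq2 -> api1 -> api2 -> web3 -> mq1: 19 + 5 + 6 + 4 = 34
mq2 -> cache2 -> api1 -> web3 -> mq1: 4 + 4 + 22 + 4 = 34
Shortest: 17 ms.

17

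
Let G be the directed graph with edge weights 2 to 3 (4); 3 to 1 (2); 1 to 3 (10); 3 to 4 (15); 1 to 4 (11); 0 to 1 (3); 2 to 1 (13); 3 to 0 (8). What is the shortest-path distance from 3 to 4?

Routes from 3 to 4:
3 - 4: 15
3 - 0 - 1 - 4: 8 + 3 + 11 = 22
3 - 1 - 4: 2 + 11 = 13
Shortest: 13.

13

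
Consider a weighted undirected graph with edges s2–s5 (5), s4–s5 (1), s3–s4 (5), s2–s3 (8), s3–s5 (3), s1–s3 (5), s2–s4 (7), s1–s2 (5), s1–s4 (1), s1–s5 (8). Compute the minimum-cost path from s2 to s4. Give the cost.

6

Comparing a few candidate routes:
s2 → s5 → s4: 5 + 1 = 6
s2 → s4: 7
s2 → s1 → s4: 5 + 1 = 6
Shortest: 6.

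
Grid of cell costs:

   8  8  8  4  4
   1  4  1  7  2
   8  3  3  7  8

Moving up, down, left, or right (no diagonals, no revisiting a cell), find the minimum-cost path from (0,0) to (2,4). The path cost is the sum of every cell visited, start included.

Take [0,0] [1,0] [1,1] [1,2] [1,3] [1,4] [2,4] for a total of 8 + 1 + 4 + 1 + 7 + 2 + 8 = 31.

31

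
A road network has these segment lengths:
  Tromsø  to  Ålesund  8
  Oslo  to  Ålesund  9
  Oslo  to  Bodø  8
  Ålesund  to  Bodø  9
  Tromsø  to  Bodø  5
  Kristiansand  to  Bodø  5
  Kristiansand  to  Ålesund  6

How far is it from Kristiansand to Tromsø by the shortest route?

10

Comparing a few candidate routes:
Kristiansand → Ålesund → Tromsø: 6 + 8 = 14
Kristiansand → Bodø → Ålesund → Tromsø: 5 + 9 + 8 = 22
Kristiansand → Ålesund → Bodø → Tromsø: 6 + 9 + 5 = 20
Kristiansand → Bodø → Tromsø: 5 + 5 = 10
Best route has total 10.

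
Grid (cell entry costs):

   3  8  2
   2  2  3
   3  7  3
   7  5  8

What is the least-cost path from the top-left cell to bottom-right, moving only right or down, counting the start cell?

21

Take [0,0] [1,0] [1,1] [1,2] [2,2] [3,2] for a total of 3 + 2 + 2 + 3 + 3 + 8 = 21.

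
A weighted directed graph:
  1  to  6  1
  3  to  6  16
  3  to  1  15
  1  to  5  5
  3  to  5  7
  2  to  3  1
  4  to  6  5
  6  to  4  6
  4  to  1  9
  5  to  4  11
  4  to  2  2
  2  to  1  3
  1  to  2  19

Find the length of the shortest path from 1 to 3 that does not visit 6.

19

Candidate routes:
1 → 2 → 3: 19 + 1 = 20
1 → 5 → 4 → 2 → 3: 5 + 11 + 2 + 1 = 19
The minimum is 19.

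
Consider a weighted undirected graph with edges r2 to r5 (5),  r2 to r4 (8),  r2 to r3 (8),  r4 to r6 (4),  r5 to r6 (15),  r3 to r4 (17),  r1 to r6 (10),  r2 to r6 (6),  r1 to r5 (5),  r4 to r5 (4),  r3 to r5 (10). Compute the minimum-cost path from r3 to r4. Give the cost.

14

Comparing a few candidate routes:
r3 → r2 → r5 → r4: 8 + 5 + 4 = 17
r3 → r5 → r4: 10 + 4 = 14
r3 → r2 → r4: 8 + 8 = 16
Shortest: 14.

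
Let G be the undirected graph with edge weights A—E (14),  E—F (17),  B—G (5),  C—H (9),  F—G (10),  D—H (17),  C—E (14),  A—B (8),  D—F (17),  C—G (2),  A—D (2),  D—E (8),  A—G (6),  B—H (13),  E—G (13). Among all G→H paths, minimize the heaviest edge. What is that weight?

Comparing a few candidate routes:
G - A - B - H: max(6, 8, 13) = 13
G - C - H: max(2, 9) = 9
G - B - H: max(5, 13) = 13
The minimum achievable maximum is 9.

9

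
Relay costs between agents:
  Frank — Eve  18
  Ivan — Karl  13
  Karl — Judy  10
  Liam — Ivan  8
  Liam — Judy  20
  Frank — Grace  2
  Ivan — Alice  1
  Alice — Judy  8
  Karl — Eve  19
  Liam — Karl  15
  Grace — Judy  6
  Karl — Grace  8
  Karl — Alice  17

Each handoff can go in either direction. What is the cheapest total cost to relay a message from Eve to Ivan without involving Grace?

32

Checking several routes:
Eve-Karl-Judy-Alice-Ivan: 19 + 10 + 8 + 1 = 38
Eve-Karl-Liam-Ivan: 19 + 15 + 8 = 42
Eve-Karl-Ivan: 19 + 13 = 32
Eve-Karl-Alice-Ivan: 19 + 17 + 1 = 37
Eve-Karl-Judy-Liam-Ivan: 19 + 10 + 20 + 8 = 57
Shortest: 32.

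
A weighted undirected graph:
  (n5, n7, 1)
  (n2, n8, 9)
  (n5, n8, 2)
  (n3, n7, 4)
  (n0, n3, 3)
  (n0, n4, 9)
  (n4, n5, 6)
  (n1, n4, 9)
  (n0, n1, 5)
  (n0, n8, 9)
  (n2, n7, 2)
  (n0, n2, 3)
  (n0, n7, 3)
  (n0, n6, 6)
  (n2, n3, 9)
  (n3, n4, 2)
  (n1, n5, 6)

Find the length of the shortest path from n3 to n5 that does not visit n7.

8

Comparing a few candidate routes:
n3→n0→n4→n5: 3 + 9 + 6 = 18
n3→n4→n5: 2 + 6 = 8
n3→n0→n2→n8→n5: 3 + 3 + 9 + 2 = 17
n3→n4→n1→n5: 2 + 9 + 6 = 17
n3→n0→n8→n5: 3 + 9 + 2 = 14
n3→n0→n1→n5: 3 + 5 + 6 = 14
Best route has total 8.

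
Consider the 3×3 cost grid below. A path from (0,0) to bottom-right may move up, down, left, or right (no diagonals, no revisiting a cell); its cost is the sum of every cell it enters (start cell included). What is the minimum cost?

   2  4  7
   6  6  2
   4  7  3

Best path: (0,0) -> (0,1) -> (1,1) -> (1,2) -> (2,2)
Cost: 2 + 4 + 6 + 2 + 3 = 17

17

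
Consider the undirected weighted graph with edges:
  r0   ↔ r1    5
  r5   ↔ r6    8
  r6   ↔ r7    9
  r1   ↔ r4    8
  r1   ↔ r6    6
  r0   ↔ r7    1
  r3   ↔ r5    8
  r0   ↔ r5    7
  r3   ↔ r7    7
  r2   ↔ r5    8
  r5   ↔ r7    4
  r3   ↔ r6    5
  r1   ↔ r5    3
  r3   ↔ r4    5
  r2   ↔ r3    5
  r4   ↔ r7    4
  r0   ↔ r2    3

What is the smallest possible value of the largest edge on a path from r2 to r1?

Some routes from r2 to r1:
r2→r3→r4→r7→r5→r1: max(5, 5, 4, 4, 3) = 5
r2→r3→r4→r7→r0→r1: max(5, 5, 4, 1, 5) = 5
r2→r0→r7→r4→r3→r6→r1: max(3, 1, 4, 5, 5, 6) = 6
r2→r0→r7→r5→r1: max(3, 1, 4, 3) = 4
r2→r0→r1: max(3, 5) = 5
The minimum achievable maximum is 4.

4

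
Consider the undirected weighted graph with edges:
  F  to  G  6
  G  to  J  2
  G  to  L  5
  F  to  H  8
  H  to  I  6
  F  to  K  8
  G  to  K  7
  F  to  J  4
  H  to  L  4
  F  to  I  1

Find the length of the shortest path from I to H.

6

Some routes from I to H:
I - F - H: 1 + 8 = 9
I - F - J - G - L - H: 1 + 4 + 2 + 5 + 4 = 16
I - H: 6
Best route has total 6.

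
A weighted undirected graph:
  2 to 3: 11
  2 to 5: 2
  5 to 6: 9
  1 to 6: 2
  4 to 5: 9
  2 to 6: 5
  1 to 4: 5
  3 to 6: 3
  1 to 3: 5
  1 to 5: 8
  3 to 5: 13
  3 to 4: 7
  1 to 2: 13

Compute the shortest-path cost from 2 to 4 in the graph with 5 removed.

Checking several routes:
2-6-1-4: 5 + 2 + 5 = 12
2-3-4: 11 + 7 = 18
2-6-1-3-4: 5 + 2 + 5 + 7 = 19
2-1-4: 13 + 5 = 18
2-6-3-1-4: 5 + 3 + 5 + 5 = 18
2-6-3-4: 5 + 3 + 7 = 15
Shortest: 12.

12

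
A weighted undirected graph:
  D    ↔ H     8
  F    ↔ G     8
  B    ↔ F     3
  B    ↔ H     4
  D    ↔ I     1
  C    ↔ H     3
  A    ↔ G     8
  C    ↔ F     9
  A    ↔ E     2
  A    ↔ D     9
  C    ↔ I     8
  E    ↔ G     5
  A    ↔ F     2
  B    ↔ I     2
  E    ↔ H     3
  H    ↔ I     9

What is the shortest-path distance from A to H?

5

Some routes from A to H:
A -> F -> B -> I -> D -> H: 2 + 3 + 2 + 1 + 8 = 16
A -> E -> H: 2 + 3 = 5
A -> F -> C -> H: 2 + 9 + 3 = 14
A -> F -> B -> I -> H: 2 + 3 + 2 + 9 = 16
A -> F -> B -> H: 2 + 3 + 4 = 9
Shortest: 5.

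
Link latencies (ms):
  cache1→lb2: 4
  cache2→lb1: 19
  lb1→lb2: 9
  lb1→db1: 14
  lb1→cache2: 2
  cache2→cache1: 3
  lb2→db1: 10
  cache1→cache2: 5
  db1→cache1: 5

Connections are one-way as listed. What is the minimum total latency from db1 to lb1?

29

Candidate routes:
db1 -> cache1 -> cache2 -> lb1: 5 + 5 + 19 = 29
Best route has total 29 ms.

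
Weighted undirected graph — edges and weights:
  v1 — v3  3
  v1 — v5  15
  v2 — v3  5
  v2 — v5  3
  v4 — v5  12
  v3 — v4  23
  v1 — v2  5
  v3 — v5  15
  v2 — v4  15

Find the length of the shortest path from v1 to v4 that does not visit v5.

Routes from v1 to v4 avoiding v5:
v1 → v2 → v4: 5 + 15 = 20
v1 → v3 → v2 → v4: 3 + 5 + 15 = 23
v1 → v2 → v3 → v4: 5 + 5 + 23 = 33
v1 → v3 → v4: 3 + 23 = 26
The minimum is 20.

20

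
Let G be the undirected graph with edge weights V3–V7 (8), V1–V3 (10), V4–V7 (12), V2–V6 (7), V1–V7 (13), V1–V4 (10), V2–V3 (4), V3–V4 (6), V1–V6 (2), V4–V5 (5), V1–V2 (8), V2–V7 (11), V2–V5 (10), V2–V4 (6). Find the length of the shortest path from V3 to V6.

11

Comparing a few candidate routes:
V3 → V2 → V1 → V6: 4 + 8 + 2 = 14
V3 → V2 → V6: 4 + 7 = 11
V3 → V1 → V6: 10 + 2 = 12
Shortest: 11.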